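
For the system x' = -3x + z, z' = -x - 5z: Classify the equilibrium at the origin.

stable improper node

A = [[-3,1],[-1,-5]]; det(A-λI) = λ^2 + 8λ + 16.
repeated λ = -4 with a single eigenvector.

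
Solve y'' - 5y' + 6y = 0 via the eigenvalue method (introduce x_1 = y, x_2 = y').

y(t) = c_1e^(2t) + c_2e^(3t)

Let x_1 = y, x_2 = y'. Then x_1' = x_2 and x_2' = -6x_1 + 5x_2.
A = [[0,1],[-6,5]]; det(A-λI) = λ^2 - 5λ + 6.
Eigenvalues λ = 2, 3 with eigenvectors (1,2), (1,3).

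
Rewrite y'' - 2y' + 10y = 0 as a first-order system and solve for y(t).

Let x_1 = y, x_2 = y'. Then x_1' = x_2 and x_2' = -10x_1 + 2x_2.
A = [[0,1],[-10,2]]; det(A-λI) = λ^2 - 2λ + 10.
Eigenvalues λ = 1 ± 3i.

y(t) = C_1e^(t)cos(3t) + C_2e^(t)sin(3t)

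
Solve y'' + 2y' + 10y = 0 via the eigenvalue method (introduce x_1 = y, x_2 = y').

Let x_1 = y, x_2 = y'. Then x_1' = x_2 and x_2' = -10x_1 - 2x_2.
A = [[0,1],[-10,-2]]; det(A-λI) = λ^2 + 2λ + 10.
Eigenvalues λ = -1 ± 3i.

y(t) = C_1e^(-t)cos(3t) + C_2e^(-t)sin(3t)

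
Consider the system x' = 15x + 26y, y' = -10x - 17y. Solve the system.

x(t) = 3C_1e^(-t)sin(2t) + 2C_1e^(-t)cos(2t) + 2C_2e^(-t)sin(2t) - 3C_2e^(-t)cos(2t), y(t) = -2C_1e^(-t)sin(2t) - C_1e^(-t)cos(2t) - C_2e^(-t)sin(2t) + 2C_2e^(-t)cos(2t)

Coefficient matrix A = [[15, 26], [-10, -17]].
Characteristic polynomial det(A - λI) = λ^2 + 2λ + 5 = 0.
Eigenvalues λ = -1 ± 2i (complex conjugate pair).
For λ=-1+2i: an eigenvector is (2,-1) - i(3,-2) = (2 - 3i, -1 + 2i).
A real fundamental pair from Re and Im of e^((-1+2i)t)v: X_1 = e^(-t)(cos(2t)·(2,-1) + sin(2t)·(3,-2)), X_2 = e^(-t)(sin(2t)·(2,-1) - cos(2t)·(3,-2)).
General solution: C_1X_1 + C_2X_2.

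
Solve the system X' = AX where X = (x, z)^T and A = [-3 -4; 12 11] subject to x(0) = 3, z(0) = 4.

Coefficient matrix A = [[-3, -4], [12, 11]].
Characteristic polynomial det(A - λI) = λ^2 - 8λ + 15 = 0.
Eigenvalues λ = 5, 3.
For λ=5: (A-λI) row 1 is [-8, -4], so an eigenvector is (1, -2).
For λ=3: (A-λI) row 1 is [-6, -4], so an eigenvector is (2, -3).
General solution: c_1e^(5t)(1,-2) + c_2e^(3t)(2,-3).
Applying x(0)=3, z(0)=4 gives c_1=-17, c_2=10.

x(t) = -17e^(5t) + 20e^(3t), z(t) = 34e^(5t) - 30e^(3t)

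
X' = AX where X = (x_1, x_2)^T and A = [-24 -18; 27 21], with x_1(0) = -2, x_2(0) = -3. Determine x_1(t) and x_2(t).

Coefficient matrix A = [[-24, -18], [27, 21]].
Characteristic polynomial det(A - λI) = λ^2 + 3λ - 18 = 0.
Eigenvalues λ = 3, -6.
For λ=3: (A-λI) row 1 is [-27, -18], so an eigenvector is (-2, 3).
For λ=-6: (A-λI) row 1 is [-18, -18], so an eigenvector is (-1, 1).
General solution: c_1e^(3t)(-2,3) + c_2e^(-6t)(-1,1).
Applying x_1(0)=-2, x_2(0)=-3 gives c_1=-5, c_2=12.

x_1(t) = 10e^(3t) - 12e^(-6t), x_2(t) = -15e^(3t) + 12e^(-6t)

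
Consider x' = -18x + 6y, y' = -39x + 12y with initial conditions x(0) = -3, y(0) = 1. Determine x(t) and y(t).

Coefficient matrix A = [[-18, 6], [-39, 12]].
Characteristic polynomial det(A - λI) = λ^2 + 6λ + 18 = 0.
Eigenvalues λ = -3 ± 3i (complex conjugate pair).
For λ=-3+3i: an eigenvector is (-1,-2) - i(1,3) = (-1 - i, -2 - 3i).
A real fundamental pair from Re and Im of e^((-3+3i)t)v: X_1 = e^(-3t)(cos(3t)·(-1,-2) + sin(3t)·(1,3)), X_2 = e^(-3t)(sin(3t)·(-1,-2) - cos(3t)·(1,3)).
General solution: c_1X_1 + c_2X_2.
Applying x(0)=-3, y(0)=1 gives c_1=10, c_2=-7.

x(t) = 17e^(-3t)sin(3t) - 3e^(-3t)cos(3t), y(t) = 44e^(-3t)sin(3t) + e^(-3t)cos(3t)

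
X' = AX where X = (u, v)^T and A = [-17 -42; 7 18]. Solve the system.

u(t) = 3c_1e^(-3t) - 2c_2e^(4t), v(t) = -c_1e^(-3t) + c_2e^(4t)

Coefficient matrix A = [[-17, -42], [7, 18]].
Characteristic polynomial det(A - λI) = λ^2 - λ - 12 = 0.
Eigenvalues λ = -3, 4.
For λ=-3: (A-λI) row 1 is [-14, -42], so an eigenvector is (3, -1).
For λ=4: (A-λI) row 1 is [-21, -42], so an eigenvector is (-2, 1).
General solution: c_1e^(-3t)(3,-1) + c_2e^(4t)(-2,1).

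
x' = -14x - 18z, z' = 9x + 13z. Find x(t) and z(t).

Coefficient matrix A = [[-14, -18], [9, 13]].
Characteristic polynomial det(A - λI) = λ^2 + λ - 20 = 0.
Eigenvalues λ = -5, 4.
For λ=-5: (A-λI) row 1 is [-9, -18], so an eigenvector is (-2, 1).
For λ=4: (A-λI) row 1 is [-18, -18], so an eigenvector is (1, -1).
General solution: K_1e^(-5t)(-2,1) + K_2e^(4t)(1,-1).

x(t) = -2K_1e^(-5t) + K_2e^(4t), z(t) = K_1e^(-5t) - K_2e^(4t)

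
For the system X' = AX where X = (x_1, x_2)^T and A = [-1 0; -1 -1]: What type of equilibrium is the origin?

stable improper node

A = [[-1,0],[-1,-1]]; det(A-λI) = λ^2 + 2λ + 1.
repeated λ = -1 with a single eigenvector.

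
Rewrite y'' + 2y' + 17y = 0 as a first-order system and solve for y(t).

Let x_1 = y, x_2 = y'. Then x_1' = x_2 and x_2' = -17x_1 - 2x_2.
A = [[0,1],[-17,-2]]; det(A-λI) = λ^2 + 2λ + 17.
Eigenvalues λ = -1 ± 4i.

y(t) = C_1e^(-t)cos(4t) + C_2e^(-t)sin(4t)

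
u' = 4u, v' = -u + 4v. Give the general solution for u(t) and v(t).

u(t) = c_2e^(4t), v(t) = -c_1e^(4t) - c_2te^(4t)

Coefficient matrix A = [[4, 0], [-1, 4]].
Characteristic polynomial det(A - λI) = λ^2 - 8λ + 16 = 0.
Single eigenvalue λ = 4 with algebraic multiplicity 2.
Eigenvector v = (0,-1); generalized eigenvector w with (A-λI)w=v is (1,0).
General solution: e^(4t)[c_1·v + c_2·(t·v + w)].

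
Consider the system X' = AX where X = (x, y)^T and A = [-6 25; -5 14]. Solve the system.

Coefficient matrix A = [[-6, 25], [-5, 14]].
Characteristic polynomial det(A - λI) = λ^2 - 8λ + 41 = 0.
Eigenvalues λ = 4 ± 5i (complex conjugate pair).
For λ=4+5i: an eigenvector is (1,0) - i(-2,-1) = (1 + 2i, 0 + i).
A real fundamental pair from Re and Im of e^((4+5i)t)v: X_1 = e^(4t)(cos(5t)·(1,0) + sin(5t)·(-2,-1)), X_2 = e^(4t)(sin(5t)·(1,0) - cos(5t)·(-2,-1)).
General solution: K_1X_1 + K_2X_2.

x(t) = -2K_1e^(4t)sin(5t) + K_1e^(4t)cos(5t) + K_2e^(4t)sin(5t) + 2K_2e^(4t)cos(5t), y(t) = -K_1e^(4t)sin(5t) + K_2e^(4t)cos(5t)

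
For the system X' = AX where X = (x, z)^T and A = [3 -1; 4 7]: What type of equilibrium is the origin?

A = [[3,-1],[4,7]]; det(A-λI) = λ^2 - 10λ + 25.
repeated λ = 5 with a single eigenvector.

unstable improper node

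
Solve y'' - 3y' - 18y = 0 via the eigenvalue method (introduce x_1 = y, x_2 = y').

y(t) = K_1e^(6t) + K_2e^(-3t)

Let x_1 = y, x_2 = y'. Then x_1' = x_2 and x_2' = 18x_1 + 3x_2.
A = [[0,1],[18,3]]; det(A-λI) = λ^2 - 3λ - 18.
Eigenvalues λ = 6, -3 with eigenvectors (1,6), (1,-3).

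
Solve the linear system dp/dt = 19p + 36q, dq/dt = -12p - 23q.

p(t) = -2K_1e^(t) - 3K_2e^(-5t), q(t) = K_1e^(t) + 2K_2e^(-5t)

Coefficient matrix A = [[19, 36], [-12, -23]].
Characteristic polynomial det(A - λI) = λ^2 + 4λ - 5 = 0.
Eigenvalues λ = 1, -5.
For λ=1: (A-λI) row 1 is [18, 36], so an eigenvector is (-2, 1).
For λ=-5: (A-λI) row 1 is [24, 36], so an eigenvector is (-3, 2).
General solution: K_1e^(t)(-2,1) + K_2e^(-5t)(-3,2).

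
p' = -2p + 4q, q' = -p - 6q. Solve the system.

p(t) = -2K_1e^(-4t) - 2K_2te^(-4t) - K_2e^(-4t), q(t) = K_1e^(-4t) + K_2te^(-4t)

Coefficient matrix A = [[-2, 4], [-1, -6]].
Characteristic polynomial det(A - λI) = λ^2 + 8λ + 16 = 0.
Single eigenvalue λ = -4 with algebraic multiplicity 2.
Eigenvector v = (-2,1); generalized eigenvector w with (A-λI)w=v is (-1,0).
General solution: e^(-4t)[K_1·v + K_2·(t·v + w)].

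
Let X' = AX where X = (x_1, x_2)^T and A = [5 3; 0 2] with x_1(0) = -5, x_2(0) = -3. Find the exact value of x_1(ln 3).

-1917

A = [[5,3],[0,2]]; eigenvalues λ = 5, 2.
Eigenvectors: (1,0) for λ=5, (1,-1) for λ=2.
From the initial condition, c_1 = -8, c_2 = 3.
x_1(ln 3) = (-8)(3^5)(1) + (3)(3^2)(1) = -1917.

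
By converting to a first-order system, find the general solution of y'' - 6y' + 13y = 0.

y(t) = C_1e^(3t)cos(2t) + C_2e^(3t)sin(2t)

Let x_1 = y, x_2 = y'. Then x_1' = x_2 and x_2' = -13x_1 + 6x_2.
A = [[0,1],[-13,6]]; det(A-λI) = λ^2 - 6λ + 13.
Eigenvalues λ = 3 ± 2i.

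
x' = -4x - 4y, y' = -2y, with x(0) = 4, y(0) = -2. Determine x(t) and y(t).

Coefficient matrix A = [[-4, -4], [0, -2]].
Characteristic polynomial det(A - λI) = λ^2 + 6λ + 8 = 0.
Eigenvalues λ = -4, -2.
For λ=-4: (A-λI) row 1 is [0, -4], so an eigenvector is (-1, 0).
For λ=-2: (A-λI) row 1 is [-2, -4], so an eigenvector is (-2, 1).
General solution: K_1e^(-4t)(-1,0) + K_2e^(-2t)(-2,1).
Applying x(0)=4, y(0)=-2 gives K_1=0, K_2=-2.

x(t) = 4e^(-2t), y(t) = -2e^(-2t)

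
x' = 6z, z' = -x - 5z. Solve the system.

x(t) = 3C_1e^(-2t) - 2C_2e^(-3t), z(t) = -C_1e^(-2t) + C_2e^(-3t)

Coefficient matrix A = [[0, 6], [-1, -5]].
Characteristic polynomial det(A - λI) = λ^2 + 5λ + 6 = 0.
Eigenvalues λ = -2, -3.
For λ=-2: (A-λI) row 1 is [2, 6], so an eigenvector is (3, -1).
For λ=-3: (A-λI) row 1 is [3, 6], so an eigenvector is (-2, 1).
General solution: C_1e^(-2t)(3,-1) + C_2e^(-3t)(-2,1).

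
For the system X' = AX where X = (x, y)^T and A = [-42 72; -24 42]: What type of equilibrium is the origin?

A = [[-42,72],[-24,42]]; det(A-λI) = λ^2 - 36.
λ = 6, -6: opposite signs.

saddle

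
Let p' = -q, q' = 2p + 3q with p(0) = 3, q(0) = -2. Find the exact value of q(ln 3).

A = [[0,-1],[2,3]]; eigenvalues λ = 2, 1.
Eigenvectors: (1,-2) for λ=2, (-1,1) for λ=1.
From the initial condition, c_1 = -1, c_2 = -4.
q(ln 3) = (-1)(3^2)(-2) + (-4)(3^1)(1) = 6.

6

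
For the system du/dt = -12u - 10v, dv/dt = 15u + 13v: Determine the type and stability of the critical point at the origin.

A = [[-12,-10],[15,13]]; det(A-λI) = λ^2 - λ - 6.
λ = 3, -2: opposite signs.

saddle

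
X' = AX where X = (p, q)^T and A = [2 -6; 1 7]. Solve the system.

Coefficient matrix A = [[2, -6], [1, 7]].
Characteristic polynomial det(A - λI) = λ^2 - 9λ + 20 = 0.
Eigenvalues λ = 4, 5.
For λ=4: (A-λI) row 1 is [-2, -6], so an eigenvector is (-3, 1).
For λ=5: (A-λI) row 1 is [-3, -6], so an eigenvector is (-2, 1).
General solution: K_1e^(4t)(-3,1) + K_2e^(5t)(-2,1).

p(t) = -3K_1e^(4t) - 2K_2e^(5t), q(t) = K_1e^(4t) + K_2e^(5t)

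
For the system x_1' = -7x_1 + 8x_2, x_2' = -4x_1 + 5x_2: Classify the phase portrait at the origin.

A = [[-7,8],[-4,5]]; det(A-λI) = λ^2 + 2λ - 3.
λ = -3, 1: opposite signs.

saddle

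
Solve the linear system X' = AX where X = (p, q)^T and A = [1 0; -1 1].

Coefficient matrix A = [[1, 0], [-1, 1]].
Characteristic polynomial det(A - λI) = λ^2 - 2λ + 1 = 0.
Single eigenvalue λ = 1 with algebraic multiplicity 2.
Eigenvector v = (0,1); generalized eigenvector w with (A-λI)w=v is (-1,3).
General solution: e^(t)[K_1·v + K_2·(t·v + w)].

p(t) = -K_2e^(t), q(t) = K_1e^(t) + K_2te^(t) + 3K_2e^(t)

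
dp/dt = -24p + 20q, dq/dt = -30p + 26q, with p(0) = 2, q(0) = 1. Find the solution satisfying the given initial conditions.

p(t) = -2e^(6t) + 4e^(-4t), q(t) = -3e^(6t) + 4e^(-4t)

Coefficient matrix A = [[-24, 20], [-30, 26]].
Characteristic polynomial det(A - λI) = λ^2 - 2λ - 24 = 0.
Eigenvalues λ = -4, 6.
For λ=-4: (A-λI) row 1 is [-20, 20], so an eigenvector is (-1, -1).
For λ=6: (A-λI) row 1 is [-30, 20], so an eigenvector is (-2, -3).
General solution: C_1e^(-4t)(-1,-1) + C_2e^(6t)(-2,-3).
Applying p(0)=2, q(0)=1 gives C_1=-4, C_2=1.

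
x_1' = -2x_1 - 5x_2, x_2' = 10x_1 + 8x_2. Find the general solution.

Coefficient matrix A = [[-2, -5], [10, 8]].
Characteristic polynomial det(A - λI) = λ^2 - 6λ + 34 = 0.
Eigenvalues λ = 3 ± 5i (complex conjugate pair).
For λ=3+5i: an eigenvector is (-1,1) - i(0,-1) = (-1, 1 + i).
A real fundamental pair from Re and Im of e^((3+5i)t)v: X_1 = e^(3t)(cos(5t)·(-1,1) + sin(5t)·(0,-1)), X_2 = e^(3t)(sin(5t)·(-1,1) - cos(5t)·(0,-1)).
General solution: c_1X_1 + c_2X_2.

x_1(t) = -c_1e^(3t)cos(5t) - c_2e^(3t)sin(5t), x_2(t) = -c_1e^(3t)sin(5t) + c_1e^(3t)cos(5t) + c_2e^(3t)sin(5t) + c_2e^(3t)cos(5t)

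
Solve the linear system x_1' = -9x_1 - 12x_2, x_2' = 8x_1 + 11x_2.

x_1(t) = -K_1e^(3t) + 3K_2e^(-t), x_2(t) = K_1e^(3t) - 2K_2e^(-t)

Coefficient matrix A = [[-9, -12], [8, 11]].
Characteristic polynomial det(A - λI) = λ^2 - 2λ - 3 = 0.
Eigenvalues λ = 3, -1.
For λ=3: (A-λI) row 1 is [-12, -12], so an eigenvector is (-1, 1).
For λ=-1: (A-λI) row 1 is [-8, -12], so an eigenvector is (3, -2).
General solution: K_1e^(3t)(-1,1) + K_2e^(-t)(3,-2).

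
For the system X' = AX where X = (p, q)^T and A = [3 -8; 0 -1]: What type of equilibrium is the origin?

saddle

A = [[3,-8],[0,-1]]; det(A-λI) = λ^2 - 2λ - 3.
λ = 3, -1: opposite signs.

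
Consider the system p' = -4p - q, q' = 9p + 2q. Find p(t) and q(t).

p(t) = K_1e^(-t) + K_2te^(-t), q(t) = -3K_1e^(-t) - 3K_2te^(-t) - K_2e^(-t)

Coefficient matrix A = [[-4, -1], [9, 2]].
Characteristic polynomial det(A - λI) = λ^2 + 2λ + 1 = 0.
Single eigenvalue λ = -1 with algebraic multiplicity 2.
Eigenvector v = (1,-3); generalized eigenvector w with (A-λI)w=v is (0,-1).
General solution: e^(-t)[K_1·v + K_2·(t·v + w)].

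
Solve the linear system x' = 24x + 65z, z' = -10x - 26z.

Coefficient matrix A = [[24, 65], [-10, -26]].
Characteristic polynomial det(A - λI) = λ^2 + 2λ + 26 = 0.
Eigenvalues λ = -1 ± 5i (complex conjugate pair).
For λ=-1+5i: an eigenvector is (3,-1) - i(2,-1) = (3 - 2i, -1 + i).
A real fundamental pair from Re and Im of e^((-1+5i)t)v: X_1 = e^(-t)(cos(5t)·(3,-1) + sin(5t)·(2,-1)), X_2 = e^(-t)(sin(5t)·(3,-1) - cos(5t)·(2,-1)).
General solution: C_1X_1 + C_2X_2.

x(t) = 2C_1e^(-t)sin(5t) + 3C_1e^(-t)cos(5t) + 3C_2e^(-t)sin(5t) - 2C_2e^(-t)cos(5t), z(t) = -C_1e^(-t)sin(5t) - C_1e^(-t)cos(5t) - C_2e^(-t)sin(5t) + C_2e^(-t)cos(5t)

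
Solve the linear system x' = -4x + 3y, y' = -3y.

Coefficient matrix A = [[-4, 3], [0, -3]].
Characteristic polynomial det(A - λI) = λ^2 + 7λ + 12 = 0.
Eigenvalues λ = -4, -3.
For λ=-4: (A-λI) row 1 is [0, 3], so an eigenvector is (-1, 0).
For λ=-3: (A-λI) row 1 is [-1, 3], so an eigenvector is (-3, -1).
General solution: c_1e^(-4t)(-1,0) + c_2e^(-3t)(-3,-1).

x(t) = -c_1e^(-4t) - 3c_2e^(-3t), y(t) = -c_2e^(-3t)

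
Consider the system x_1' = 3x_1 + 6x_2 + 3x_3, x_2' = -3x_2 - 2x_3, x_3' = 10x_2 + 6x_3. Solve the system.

x_1(t) = c_1e^(3t) - 3c_3e^(2t), x_2(t) = c_2e^(t) - 2c_3e^(2t), x_3(t) = -2c_2e^(t) + 5c_3e^(2t)

Coefficient matrix A = [[3, 6, 3], [0, -3, -2], [0, 10, 6]].
det(A - λI) = 0 gives eigenvalues λ = 3, 1, 2.
For λ=3: eigenvector (1,0,0).
For λ=1: eigenvector (0,1,-2).
For λ=2: eigenvector (-3,-2,5).
General solution: c_1e^(3t)(1,0,0) + c_2e^(t)(0,1,-2) + c_3e^(2t)(-3,-2,5).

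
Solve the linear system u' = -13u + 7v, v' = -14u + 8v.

Coefficient matrix A = [[-13, 7], [-14, 8]].
Characteristic polynomial det(A - λI) = λ^2 + 5λ - 6 = 0.
Eigenvalues λ = 1, -6.
For λ=1: (A-λI) row 1 is [-14, 7], so an eigenvector is (-1, -2).
For λ=-6: (A-λI) row 1 is [-7, 7], so an eigenvector is (-1, -1).
General solution: c_1e^(t)(-1,-2) + c_2e^(-6t)(-1,-1).

u(t) = -c_1e^(t) - c_2e^(-6t), v(t) = -2c_1e^(t) - c_2e^(-6t)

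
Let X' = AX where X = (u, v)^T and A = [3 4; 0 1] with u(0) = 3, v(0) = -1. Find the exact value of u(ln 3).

33

A = [[3,4],[0,1]]; eigenvalues λ = 3, 1.
Eigenvectors: (1,0) for λ=3, (2,-1) for λ=1.
From the initial condition, c_1 = 1, c_2 = 1.
u(ln 3) = (1)(3^3)(1) + (1)(3^1)(2) = 33.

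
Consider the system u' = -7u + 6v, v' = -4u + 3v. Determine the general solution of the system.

Coefficient matrix A = [[-7, 6], [-4, 3]].
Characteristic polynomial det(A - λI) = λ^2 + 4λ + 3 = 0.
Eigenvalues λ = -3, -1.
For λ=-3: (A-λI) row 1 is [-4, 6], so an eigenvector is (-3, -2).
For λ=-1: (A-λI) row 1 is [-6, 6], so an eigenvector is (-1, -1).
General solution: K_1e^(-3t)(-3,-2) + K_2e^(-t)(-1,-1).

u(t) = -3K_1e^(-3t) - K_2e^(-t), v(t) = -2K_1e^(-3t) - K_2e^(-t)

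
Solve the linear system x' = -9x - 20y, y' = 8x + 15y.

x(t) = 2K_1e^(3t)sin(4t) + K_1e^(3t)cos(4t) + K_2e^(3t)sin(4t) - 2K_2e^(3t)cos(4t), y(t) = -K_1e^(3t)sin(4t) - K_1e^(3t)cos(4t) - K_2e^(3t)sin(4t) + K_2e^(3t)cos(4t)

Coefficient matrix A = [[-9, -20], [8, 15]].
Characteristic polynomial det(A - λI) = λ^2 - 6λ + 25 = 0.
Eigenvalues λ = 3 ± 4i (complex conjugate pair).
For λ=3+4i: an eigenvector is (1,-1) - i(2,-1) = (1 - 2i, -1 + i).
A real fundamental pair from Re and Im of e^((3+4i)t)v: X_1 = e^(3t)(cos(4t)·(1,-1) + sin(4t)·(2,-1)), X_2 = e^(3t)(sin(4t)·(1,-1) - cos(4t)·(2,-1)).
General solution: K_1X_1 + K_2X_2.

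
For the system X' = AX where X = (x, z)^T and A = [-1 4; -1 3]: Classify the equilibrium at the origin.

A = [[-1,4],[-1,3]]; det(A-λI) = λ^2 - 2λ + 1.
repeated λ = 1 with a single eigenvector.

unstable improper node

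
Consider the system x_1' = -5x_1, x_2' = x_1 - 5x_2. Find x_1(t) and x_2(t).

x_1(t) = -c_2e^(-5t), x_2(t) = -c_1e^(-5t) - c_2te^(-5t) + c_2e^(-5t)

Coefficient matrix A = [[-5, 0], [1, -5]].
Characteristic polynomial det(A - λI) = λ^2 + 10λ + 25 = 0.
Single eigenvalue λ = -5 with algebraic multiplicity 2.
Eigenvector v = (0,-1); generalized eigenvector w with (A-λI)w=v is (-1,1).
General solution: e^(-5t)[c_1·v + c_2·(t·v + w)].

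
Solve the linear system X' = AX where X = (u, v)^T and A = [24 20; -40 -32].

Coefficient matrix A = [[24, 20], [-40, -32]].
Characteristic polynomial det(A - λI) = λ^2 + 8λ + 32 = 0.
Eigenvalues λ = -4 ± 4i (complex conjugate pair).
For λ=-4+4i: an eigenvector is (-1,1) - i(-2,3) = (-1 + 2i, 1 - 3i).
A real fundamental pair from Re and Im of e^((-4+4i)t)v: X_1 = e^(-4t)(cos(4t)·(-1,1) + sin(4t)·(-2,3)), X_2 = e^(-4t)(sin(4t)·(-1,1) - cos(4t)·(-2,3)).
General solution: K_1X_1 + K_2X_2.

u(t) = -2K_1e^(-4t)sin(4t) - K_1e^(-4t)cos(4t) - K_2e^(-4t)sin(4t) + 2K_2e^(-4t)cos(4t), v(t) = 3K_1e^(-4t)sin(4t) + K_1e^(-4t)cos(4t) + K_2e^(-4t)sin(4t) - 3K_2e^(-4t)cos(4t)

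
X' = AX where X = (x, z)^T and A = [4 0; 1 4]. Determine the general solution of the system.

Coefficient matrix A = [[4, 0], [1, 4]].
Characteristic polynomial det(A - λI) = λ^2 - 8λ + 16 = 0.
Single eigenvalue λ = 4 with algebraic multiplicity 2.
Eigenvector v = (0,-1); generalized eigenvector w with (A-λI)w=v is (-1,-3).
General solution: e^(4t)[K_1·v + K_2·(t·v + w)].

x(t) = -K_2e^(4t), z(t) = -K_1e^(4t) - K_2te^(4t) - 3K_2e^(4t)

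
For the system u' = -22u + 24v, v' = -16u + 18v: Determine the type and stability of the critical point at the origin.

saddle

A = [[-22,24],[-16,18]]; det(A-λI) = λ^2 + 4λ - 12.
λ = -6, 2: opposite signs.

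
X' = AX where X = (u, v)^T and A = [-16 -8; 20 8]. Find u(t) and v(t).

Coefficient matrix A = [[-16, -8], [20, 8]].
Characteristic polynomial det(A - λI) = λ^2 + 8λ + 32 = 0.
Eigenvalues λ = -4 ± 4i (complex conjugate pair).
For λ=-4+4i: an eigenvector is (1,-1) - i(-1,2) = (1 + i, -1 - 2i).
A real fundamental pair from Re and Im of e^((-4+4i)t)v: X_1 = e^(-4t)(cos(4t)·(1,-1) + sin(4t)·(-1,2)), X_2 = e^(-4t)(sin(4t)·(1,-1) - cos(4t)·(-1,2)).
General solution: C_1X_1 + C_2X_2.

u(t) = -C_1e^(-4t)sin(4t) + C_1e^(-4t)cos(4t) + C_2e^(-4t)sin(4t) + C_2e^(-4t)cos(4t), v(t) = 2C_1e^(-4t)sin(4t) - C_1e^(-4t)cos(4t) - C_2e^(-4t)sin(4t) - 2C_2e^(-4t)cos(4t)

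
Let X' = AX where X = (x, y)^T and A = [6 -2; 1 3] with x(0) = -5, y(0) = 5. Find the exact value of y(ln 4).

A = [[6,-2],[1,3]]; eigenvalues λ = 5, 4.
Eigenvectors: (2,1) for λ=5, (1,1) for λ=4.
From the initial condition, c_1 = -10, c_2 = 15.
y(ln 4) = (-10)(4^5)(1) + (15)(4^4)(1) = -6400.

-6400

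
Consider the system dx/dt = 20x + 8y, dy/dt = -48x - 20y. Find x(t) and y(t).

x(t) = K_1e^(4t) + K_2e^(-4t), y(t) = -2K_1e^(4t) - 3K_2e^(-4t)

Coefficient matrix A = [[20, 8], [-48, -20]].
Characteristic polynomial det(A - λI) = λ^2 - 16 = 0.
Eigenvalues λ = 4, -4.
For λ=4: (A-λI) row 1 is [16, 8], so an eigenvector is (1, -2).
For λ=-4: (A-λI) row 1 is [24, 8], so an eigenvector is (1, -3).
General solution: K_1e^(4t)(1,-2) + K_2e^(-4t)(1,-3).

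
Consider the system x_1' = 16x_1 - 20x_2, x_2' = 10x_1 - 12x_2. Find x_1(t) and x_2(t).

x_1(t) = -3C_1e^(2t)sin(2t) + C_1e^(2t)cos(2t) + C_2e^(2t)sin(2t) + 3C_2e^(2t)cos(2t), x_2(t) = -2C_1e^(2t)sin(2t) + C_1e^(2t)cos(2t) + C_2e^(2t)sin(2t) + 2C_2e^(2t)cos(2t)

Coefficient matrix A = [[16, -20], [10, -12]].
Characteristic polynomial det(A - λI) = λ^2 - 4λ + 8 = 0.
Eigenvalues λ = 2 ± 2i (complex conjugate pair).
For λ=2+2i: an eigenvector is (1,1) - i(-3,-2) = (1 + 3i, 1 + 2i).
A real fundamental pair from Re and Im of e^((2+2i)t)v: X_1 = e^(2t)(cos(2t)·(1,1) + sin(2t)·(-3,-2)), X_2 = e^(2t)(sin(2t)·(1,1) - cos(2t)·(-3,-2)).
General solution: C_1X_1 + C_2X_2.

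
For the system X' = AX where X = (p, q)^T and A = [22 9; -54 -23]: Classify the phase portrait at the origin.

A = [[22,9],[-54,-23]]; det(A-λI) = λ^2 + λ - 20.
λ = -5, 4: opposite signs.

saddle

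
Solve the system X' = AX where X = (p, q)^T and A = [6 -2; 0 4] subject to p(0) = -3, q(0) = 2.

p(t) = -5e^(6t) + 2e^(4t), q(t) = 2e^(4t)

Coefficient matrix A = [[6, -2], [0, 4]].
Characteristic polynomial det(A - λI) = λ^2 - 10λ + 24 = 0.
Eigenvalues λ = 4, 6.
For λ=4: (A-λI) row 1 is [2, -2], so an eigenvector is (-1, -1).
For λ=6: (A-λI) row 1 is [0, -2], so an eigenvector is (1, 0).
General solution: K_1e^(4t)(-1,-1) + K_2e^(6t)(1,0).
Applying p(0)=-3, q(0)=2 gives K_1=-2, K_2=-5.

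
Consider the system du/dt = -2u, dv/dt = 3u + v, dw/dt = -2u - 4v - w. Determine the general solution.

Coefficient matrix A = [[-2, 0, 0], [3, 1, 0], [-2, -4, -1]].
det(A - λI) = 0 gives eigenvalues λ = -2, 1, -1.
For λ=-2: eigenvector (1,-1,-2).
For λ=1: eigenvector (0,1,-2).
For λ=-1: eigenvector (0,0,1).
General solution: K_1e^(-2t)(1,-1,-2) + K_2e^(t)(0,1,-2) + K_3e^(-t)(0,0,1).

u(t) = K_1e^(-2t), v(t) = -K_1e^(-2t) + K_2e^(t), w(t) = -2K_1e^(-2t) - 2K_2e^(t) + K_3e^(-t)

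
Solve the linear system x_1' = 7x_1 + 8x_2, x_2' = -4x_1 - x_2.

x_1(t) = c_1e^(3t)sin(4t) + c_1e^(3t)cos(4t) + c_2e^(3t)sin(4t) - c_2e^(3t)cos(4t), x_2(t) = -c_1e^(3t)sin(4t) + c_2e^(3t)cos(4t)

Coefficient matrix A = [[7, 8], [-4, -1]].
Characteristic polynomial det(A - λI) = λ^2 - 6λ + 25 = 0.
Eigenvalues λ = 3 ± 4i (complex conjugate pair).
For λ=3+4i: an eigenvector is (1,0) - i(1,-1) = (1 - i, 0 + i).
A real fundamental pair from Re and Im of e^((3+4i)t)v: X_1 = e^(3t)(cos(4t)·(1,0) + sin(4t)·(1,-1)), X_2 = e^(3t)(sin(4t)·(1,0) - cos(4t)·(1,-1)).
General solution: c_1X_1 + c_2X_2.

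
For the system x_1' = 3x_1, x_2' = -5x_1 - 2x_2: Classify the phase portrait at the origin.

A = [[3,0],[-5,-2]]; det(A-λI) = λ^2 - λ - 6.
λ = -2, 3: opposite signs.

saddle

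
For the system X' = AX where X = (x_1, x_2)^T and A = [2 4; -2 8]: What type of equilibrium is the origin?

A = [[2,4],[-2,8]]; det(A-λI) = λ^2 - 10λ + 24.
λ = 4, 6: both positive.

unstable node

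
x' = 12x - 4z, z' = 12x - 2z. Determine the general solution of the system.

x(t) = 2c_1e^(6t) - c_2e^(4t), z(t) = 3c_1e^(6t) - 2c_2e^(4t)

Coefficient matrix A = [[12, -4], [12, -2]].
Characteristic polynomial det(A - λI) = λ^2 - 10λ + 24 = 0.
Eigenvalues λ = 6, 4.
For λ=6: (A-λI) row 1 is [6, -4], so an eigenvector is (2, 3).
For λ=4: (A-λI) row 1 is [8, -4], so an eigenvector is (-1, -2).
General solution: c_1e^(6t)(2,3) + c_2e^(4t)(-1,-2).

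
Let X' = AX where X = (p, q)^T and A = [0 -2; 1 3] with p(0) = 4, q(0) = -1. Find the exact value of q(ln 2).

2

A = [[0,-2],[1,3]]; eigenvalues λ = 2, 1.
Eigenvectors: (-1,1) for λ=2, (-2,1) for λ=1.
From the initial condition, c_1 = 2, c_2 = -3.
q(ln 2) = (2)(2^2)(1) + (-3)(2^1)(1) = 2.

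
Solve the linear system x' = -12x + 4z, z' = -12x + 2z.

Coefficient matrix A = [[-12, 4], [-12, 2]].
Characteristic polynomial det(A - λI) = λ^2 + 10λ + 24 = 0.
Eigenvalues λ = -4, -6.
For λ=-4: (A-λI) row 1 is [-8, 4], so an eigenvector is (1, 2).
For λ=-6: (A-λI) row 1 is [-6, 4], so an eigenvector is (2, 3).
General solution: c_1e^(-4t)(1,2) + c_2e^(-6t)(2,3).

x(t) = c_1e^(-4t) + 2c_2e^(-6t), z(t) = 2c_1e^(-4t) + 3c_2e^(-6t)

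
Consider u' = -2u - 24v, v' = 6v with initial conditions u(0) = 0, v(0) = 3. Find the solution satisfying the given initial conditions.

Coefficient matrix A = [[-2, -24], [0, 6]].
Characteristic polynomial det(A - λI) = λ^2 - 4λ - 12 = 0.
Eigenvalues λ = 6, -2.
For λ=6: (A-λI) row 1 is [-8, -24], so an eigenvector is (3, -1).
For λ=-2: (A-λI) row 1 is [0, -24], so an eigenvector is (1, 0).
General solution: K_1e^(6t)(3,-1) + K_2e^(-2t)(1,0).
Applying u(0)=0, v(0)=3 gives K_1=-3, K_2=9.

u(t) = -9e^(6t) + 9e^(-2t), v(t) = 3e^(6t)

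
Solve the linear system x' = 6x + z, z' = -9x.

Coefficient matrix A = [[6, 1], [-9, 0]].
Characteristic polynomial det(A - λI) = λ^2 - 6λ + 9 = 0.
Single eigenvalue λ = 3 with algebraic multiplicity 2.
Eigenvector v = (-1,3); generalized eigenvector w with (A-λI)w=v is (0,-1).
General solution: e^(3t)[c_1·v + c_2·(t·v + w)].

x(t) = -c_1e^(3t) - c_2te^(3t), z(t) = 3c_1e^(3t) + 3c_2te^(3t) - c_2e^(3t)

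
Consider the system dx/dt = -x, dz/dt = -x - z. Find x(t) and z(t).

x(t) = -K_2e^(-t), z(t) = K_1e^(-t) + K_2te^(-t) + K_2e^(-t)

Coefficient matrix A = [[-1, 0], [-1, -1]].
Characteristic polynomial det(A - λI) = λ^2 + 2λ + 1 = 0.
Single eigenvalue λ = -1 with algebraic multiplicity 2.
Eigenvector v = (0,1); generalized eigenvector w with (A-λI)w=v is (-1,1).
General solution: e^(-t)[K_1·v + K_2·(t·v + w)].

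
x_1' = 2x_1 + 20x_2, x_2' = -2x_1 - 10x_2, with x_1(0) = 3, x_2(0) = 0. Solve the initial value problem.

x_1(t) = 9e^(-4t)sin(2t) + 3e^(-4t)cos(2t), x_2(t) = -3e^(-4t)sin(2t)

Coefficient matrix A = [[2, 20], [-2, -10]].
Characteristic polynomial det(A - λI) = λ^2 + 8λ + 20 = 0.
Eigenvalues λ = -4 ± 2i (complex conjugate pair).
For λ=-4+2i: an eigenvector is (1,0) - i(3,-1) = (1 - 3i, 0 + i).
A real fundamental pair from Re and Im of e^((-4+2i)t)v: X_1 = e^(-4t)(cos(2t)·(1,0) + sin(2t)·(3,-1)), X_2 = e^(-4t)(sin(2t)·(1,0) - cos(2t)·(3,-1)).
General solution: K_1X_1 + K_2X_2.
Applying x_1(0)=3, x_2(0)=0 gives K_1=3, K_2=0.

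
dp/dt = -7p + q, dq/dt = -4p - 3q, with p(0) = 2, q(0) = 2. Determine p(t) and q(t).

p(t) = -2te^(-5t) + 2e^(-5t), q(t) = -4te^(-5t) + 2e^(-5t)

Coefficient matrix A = [[-7, 1], [-4, -3]].
Characteristic polynomial det(A - λI) = λ^2 + 10λ + 25 = 0.
Single eigenvalue λ = -5 with algebraic multiplicity 2.
Eigenvector v = (-1,-2); generalized eigenvector w with (A-λI)w=v is (-1,-3).
General solution: e^(-5t)[c_1·v + c_2·(t·v + w)].
Applying p(0)=2, q(0)=2 gives c_1=-4, c_2=2.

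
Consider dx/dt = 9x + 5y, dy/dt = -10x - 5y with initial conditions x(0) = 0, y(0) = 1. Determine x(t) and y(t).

Coefficient matrix A = [[9, 5], [-10, -5]].
Characteristic polynomial det(A - λI) = λ^2 - 4λ + 5 = 0.
Eigenvalues λ = 2 ± i (complex conjugate pair).
For λ=2+i: an eigenvector is (-1,1) - i(-2,3) = (-1 + 2i, 1 - 3i).
A real fundamental pair from Re and Im of e^((2+i)t)v: X_1 = e^(2t)(cos(t)·(-1,1) + sin(t)·(-2,3)), X_2 = e^(2t)(sin(t)·(-1,1) - cos(t)·(-2,3)).
General solution: C_1X_1 + C_2X_2.
Applying x(0)=0, y(0)=1 gives C_1=-2, C_2=-1.

x(t) = 5e^(2t)sin(t), y(t) = -7e^(2t)sin(t) + e^(2t)cos(t)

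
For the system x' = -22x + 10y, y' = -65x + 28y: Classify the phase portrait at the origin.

unstable spiral

A = [[-22,10],[-65,28]]; det(A-λI) = λ^2 - 6λ + 34.
λ = 3 ± 5i: positive real part.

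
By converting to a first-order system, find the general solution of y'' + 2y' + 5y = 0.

Let x_1 = y, x_2 = y'. Then x_1' = x_2 and x_2' = -5x_1 - 2x_2.
A = [[0,1],[-5,-2]]; det(A-λI) = λ^2 + 2λ + 5.
Eigenvalues λ = -1 ± 2i.

y(t) = c_1e^(-t)cos(2t) + c_2e^(-t)sin(2t)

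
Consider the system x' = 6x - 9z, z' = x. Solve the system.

Coefficient matrix A = [[6, -9], [1, 0]].
Characteristic polynomial det(A - λI) = λ^2 - 6λ + 9 = 0.
Single eigenvalue λ = 3 with algebraic multiplicity 2.
Eigenvector v = (3,1); generalized eigenvector w with (A-λI)w=v is (1,0).
General solution: e^(3t)[c_1·v + c_2·(t·v + w)].

x(t) = 3c_1e^(3t) + 3c_2te^(3t) + c_2e^(3t), z(t) = c_1e^(3t) + c_2te^(3t)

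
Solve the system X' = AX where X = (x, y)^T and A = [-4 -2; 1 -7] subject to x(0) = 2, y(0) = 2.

x(t) = 2e^(-6t), y(t) = 2e^(-6t)

Coefficient matrix A = [[-4, -2], [1, -7]].
Characteristic polynomial det(A - λI) = λ^2 + 11λ + 30 = 0.
Eigenvalues λ = -6, -5.
For λ=-6: (A-λI) row 1 is [2, -2], so an eigenvector is (1, 1).
For λ=-5: (A-λI) row 1 is [1, -2], so an eigenvector is (-2, -1).
General solution: C_1e^(-6t)(1,1) + C_2e^(-5t)(-2,-1).
Applying x(0)=2, y(0)=2 gives C_1=2, C_2=0.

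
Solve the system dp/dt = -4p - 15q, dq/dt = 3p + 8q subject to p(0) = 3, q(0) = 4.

p(t) = -26e^(2t)sin(3t) + 3e^(2t)cos(3t), q(t) = 11e^(2t)sin(3t) + 4e^(2t)cos(3t)

Coefficient matrix A = [[-4, -15], [3, 8]].
Characteristic polynomial det(A - λI) = λ^2 - 4λ + 13 = 0.
Eigenvalues λ = 2 ± 3i (complex conjugate pair).
For λ=2+3i: an eigenvector is (-1,0) - i(2,-1) = (-1 - 2i, 0 + i).
A real fundamental pair from Re and Im of e^((2+3i)t)v: X_1 = e^(2t)(cos(3t)·(-1,0) + sin(3t)·(2,-1)), X_2 = e^(2t)(sin(3t)·(-1,0) - cos(3t)·(2,-1)).
General solution: C_1X_1 + C_2X_2.
Applying p(0)=3, q(0)=4 gives C_1=-11, C_2=4.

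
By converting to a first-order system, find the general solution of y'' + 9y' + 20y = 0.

y(t) = c_1e^(-5t) + c_2e^(-4t)

Let x_1 = y, x_2 = y'. Then x_1' = x_2 and x_2' = -20x_1 - 9x_2.
A = [[0,1],[-20,-9]]; det(A-λI) = λ^2 + 9λ + 20.
Eigenvalues λ = -5, -4 with eigenvectors (1,-5), (1,-4).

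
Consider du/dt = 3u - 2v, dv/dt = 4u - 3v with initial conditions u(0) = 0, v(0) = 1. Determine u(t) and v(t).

Coefficient matrix A = [[3, -2], [4, -3]].
Characteristic polynomial det(A - λI) = λ^2 - 1 = 0.
Eigenvalues λ = -1, 1.
For λ=-1: (A-λI) row 1 is [4, -2], so an eigenvector is (-1, -2).
For λ=1: (A-λI) row 1 is [2, -2], so an eigenvector is (1, 1).
General solution: K_1e^(-t)(-1,-2) + K_2e^(t)(1,1).
Applying u(0)=0, v(0)=1 gives K_1=-1, K_2=-1.

u(t) = -e^(t) + e^(-t), v(t) = -e^(t) + 2e^(-t)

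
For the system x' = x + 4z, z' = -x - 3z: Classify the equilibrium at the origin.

A = [[1,4],[-1,-3]]; det(A-λI) = λ^2 + 2λ + 1.
repeated λ = -1 with a single eigenvector.

stable improper node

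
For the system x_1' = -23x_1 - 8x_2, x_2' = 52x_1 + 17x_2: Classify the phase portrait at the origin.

A = [[-23,-8],[52,17]]; det(A-λI) = λ^2 + 6λ + 25.
λ = -3 ± 4i: negative real part.

stable spiral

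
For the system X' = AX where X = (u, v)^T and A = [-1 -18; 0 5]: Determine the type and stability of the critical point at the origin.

saddle

A = [[-1,-18],[0,5]]; det(A-λI) = λ^2 - 4λ - 5.
λ = 5, -1: opposite signs.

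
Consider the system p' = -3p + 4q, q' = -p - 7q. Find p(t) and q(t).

p(t) = -2c_1e^(-5t) - 2c_2te^(-5t) - 3c_2e^(-5t), q(t) = c_1e^(-5t) + c_2te^(-5t) + c_2e^(-5t)

Coefficient matrix A = [[-3, 4], [-1, -7]].
Characteristic polynomial det(A - λI) = λ^2 + 10λ + 25 = 0.
Single eigenvalue λ = -5 with algebraic multiplicity 2.
Eigenvector v = (-2,1); generalized eigenvector w with (A-λI)w=v is (-3,1).
General solution: e^(-5t)[c_1·v + c_2·(t·v + w)].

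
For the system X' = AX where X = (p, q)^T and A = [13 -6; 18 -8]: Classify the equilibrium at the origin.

A = [[13,-6],[18,-8]]; det(A-λI) = λ^2 - 5λ + 4.
λ = 4, 1: both positive.

unstable node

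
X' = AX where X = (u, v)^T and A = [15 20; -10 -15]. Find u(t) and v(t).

u(t) = 2C_1e^(5t) - C_2e^(-5t), v(t) = -C_1e^(5t) + C_2e^(-5t)

Coefficient matrix A = [[15, 20], [-10, -15]].
Characteristic polynomial det(A - λI) = λ^2 - 25 = 0.
Eigenvalues λ = 5, -5.
For λ=5: (A-λI) row 1 is [10, 20], so an eigenvector is (2, -1).
For λ=-5: (A-λI) row 1 is [20, 20], so an eigenvector is (-1, 1).
General solution: C_1e^(5t)(2,-1) + C_2e^(-5t)(-1,1).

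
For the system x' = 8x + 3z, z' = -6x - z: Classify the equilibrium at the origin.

A = [[8,3],[-6,-1]]; det(A-λI) = λ^2 - 7λ + 10.
λ = 5, 2: both positive.

unstable node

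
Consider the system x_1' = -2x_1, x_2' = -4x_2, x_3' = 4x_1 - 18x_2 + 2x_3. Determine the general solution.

x_1(t) = K_1e^(-2t), x_2(t) = K_2e^(-4t), x_3(t) = -K_1e^(-2t) + 3K_2e^(-4t) + K_3e^(2t)

Coefficient matrix A = [[-2, 0, 0], [0, -4, 0], [4, -18, 2]].
det(A - λI) = 0 gives eigenvalues λ = -2, -4, 2.
For λ=-2: eigenvector (1,0,-1).
For λ=-4: eigenvector (0,1,3).
For λ=2: eigenvector (0,0,1).
General solution: K_1e^(-2t)(1,0,-1) + K_2e^(-4t)(0,1,3) + K_3e^(2t)(0,0,1).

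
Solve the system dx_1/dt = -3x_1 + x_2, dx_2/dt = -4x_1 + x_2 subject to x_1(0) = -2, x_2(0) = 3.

Coefficient matrix A = [[-3, 1], [-4, 1]].
Characteristic polynomial det(A - λI) = λ^2 + 2λ + 1 = 0.
Single eigenvalue λ = -1 with algebraic multiplicity 2.
Eigenvector v = (-1,-2); generalized eigenvector w with (A-λI)w=v is (2,3).
General solution: e^(-t)[K_1·v + K_2·(t·v + w)].
Applying x_1(0)=-2, x_2(0)=3 gives K_1=-12, K_2=-7.

x_1(t) = 7te^(-t) - 2e^(-t), x_2(t) = 14te^(-t) + 3e^(-t)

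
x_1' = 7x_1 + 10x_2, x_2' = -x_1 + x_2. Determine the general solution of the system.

Coefficient matrix A = [[7, 10], [-1, 1]].
Characteristic polynomial det(A - λI) = λ^2 - 8λ + 17 = 0.
Eigenvalues λ = 4 ± i (complex conjugate pair).
For λ=4+i: an eigenvector is (1,0) - i(3,-1) = (1 - 3i, 0 + i).
A real fundamental pair from Re and Im of e^((4+i)t)v: X_1 = e^(4t)(cos(t)·(1,0) + sin(t)·(3,-1)), X_2 = e^(4t)(sin(t)·(1,0) - cos(t)·(3,-1)).
General solution: K_1X_1 + K_2X_2.

x_1(t) = 3K_1e^(4t)sin(t) + K_1e^(4t)cos(t) + K_2e^(4t)sin(t) - 3K_2e^(4t)cos(t), x_2(t) = -K_1e^(4t)sin(t) + K_2e^(4t)cos(t)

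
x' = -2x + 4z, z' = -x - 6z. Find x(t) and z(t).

x(t) = -2K_1e^(-4t) - 2K_2te^(-4t) - K_2e^(-4t), z(t) = K_1e^(-4t) + K_2te^(-4t)

Coefficient matrix A = [[-2, 4], [-1, -6]].
Characteristic polynomial det(A - λI) = λ^2 + 8λ + 16 = 0.
Single eigenvalue λ = -4 with algebraic multiplicity 2.
Eigenvector v = (-2,1); generalized eigenvector w with (A-λI)w=v is (-1,0).
General solution: e^(-4t)[K_1·v + K_2·(t·v + w)].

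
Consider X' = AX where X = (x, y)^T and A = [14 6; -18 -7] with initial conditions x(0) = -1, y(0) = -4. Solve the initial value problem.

x(t) = -12e^(5t) + 11e^(2t), y(t) = 18e^(5t) - 22e^(2t)

Coefficient matrix A = [[14, 6], [-18, -7]].
Characteristic polynomial det(A - λI) = λ^2 - 7λ + 10 = 0.
Eigenvalues λ = 5, 2.
For λ=5: (A-λI) row 1 is [9, 6], so an eigenvector is (-2, 3).
For λ=2: (A-λI) row 1 is [12, 6], so an eigenvector is (1, -2).
General solution: K_1e^(5t)(-2,3) + K_2e^(2t)(1,-2).
Applying x(0)=-1, y(0)=-4 gives K_1=6, K_2=11.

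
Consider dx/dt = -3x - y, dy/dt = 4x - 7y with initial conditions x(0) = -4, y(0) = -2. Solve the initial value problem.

Coefficient matrix A = [[-3, -1], [4, -7]].
Characteristic polynomial det(A - λI) = λ^2 + 10λ + 25 = 0.
Single eigenvalue λ = -5 with algebraic multiplicity 2.
Eigenvector v = (1,2); generalized eigenvector w with (A-λI)w=v is (2,3).
General solution: e^(-5t)[c_1·v + c_2·(t·v + w)].
Applying x(0)=-4, y(0)=-2 gives c_1=8, c_2=-6.

x(t) = -6te^(-5t) - 4e^(-5t), y(t) = -12te^(-5t) - 2e^(-5t)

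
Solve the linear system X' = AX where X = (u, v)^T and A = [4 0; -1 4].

Coefficient matrix A = [[4, 0], [-1, 4]].
Characteristic polynomial det(A - λI) = λ^2 - 8λ + 16 = 0.
Single eigenvalue λ = 4 with algebraic multiplicity 2.
Eigenvector v = (0,1); generalized eigenvector w with (A-λI)w=v is (-1,-3).
General solution: e^(4t)[c_1·v + c_2·(t·v + w)].

u(t) = -c_2e^(4t), v(t) = c_1e^(4t) + c_2te^(4t) - 3c_2e^(4t)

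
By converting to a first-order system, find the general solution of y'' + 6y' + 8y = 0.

Let x_1 = y, x_2 = y'. Then x_1' = x_2 and x_2' = -8x_1 - 6x_2.
A = [[0,1],[-8,-6]]; det(A-λI) = λ^2 + 6λ + 8.
Eigenvalues λ = -4, -2 with eigenvectors (1,-4), (1,-2).

y(t) = C_1e^(-4t) + C_2e^(-2t)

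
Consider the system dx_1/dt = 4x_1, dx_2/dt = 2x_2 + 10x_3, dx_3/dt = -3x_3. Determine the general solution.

x_1(t) = c_1e^(4t), x_2(t) = c_2e^(2t) - 2c_3e^(-3t), x_3(t) = c_3e^(-3t)

Coefficient matrix A = [[4, 0, 0], [0, 2, 10], [0, 0, -3]].
det(A - λI) = 0 gives eigenvalues λ = 4, 2, -3.
For λ=4: eigenvector (1,0,0).
For λ=2: eigenvector (0,1,0).
For λ=-3: eigenvector (0,-2,1).
General solution: c_1e^(4t)(1,0,0) + c_2e^(2t)(0,1,0) + c_3e^(-3t)(0,-2,1).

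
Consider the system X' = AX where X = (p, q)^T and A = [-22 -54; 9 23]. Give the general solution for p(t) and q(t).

p(t) = 2c_1e^(5t) - 3c_2e^(-4t), q(t) = -c_1e^(5t) + c_2e^(-4t)

Coefficient matrix A = [[-22, -54], [9, 23]].
Characteristic polynomial det(A - λI) = λ^2 - λ - 20 = 0.
Eigenvalues λ = 5, -4.
For λ=5: (A-λI) row 1 is [-27, -54], so an eigenvector is (2, -1).
For λ=-4: (A-λI) row 1 is [-18, -54], so an eigenvector is (-3, 1).
General solution: c_1e^(5t)(2,-1) + c_2e^(-4t)(-3,1).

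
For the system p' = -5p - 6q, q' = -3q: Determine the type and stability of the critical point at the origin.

stable node

A = [[-5,-6],[0,-3]]; det(A-λI) = λ^2 + 8λ + 15.
λ = -3, -5: both negative.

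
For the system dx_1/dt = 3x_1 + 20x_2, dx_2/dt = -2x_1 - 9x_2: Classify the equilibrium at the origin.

stable spiral

A = [[3,20],[-2,-9]]; det(A-λI) = λ^2 + 6λ + 13.
λ = -3 ± 2i: negative real part.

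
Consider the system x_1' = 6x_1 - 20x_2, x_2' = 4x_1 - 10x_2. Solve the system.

Coefficient matrix A = [[6, -20], [4, -10]].
Characteristic polynomial det(A - λI) = λ^2 + 4λ + 20 = 0.
Eigenvalues λ = -2 ± 4i (complex conjugate pair).
For λ=-2+4i: an eigenvector is (-1,0) - i(-2,-1) = (-1 + 2i, 0 + i).
A real fundamental pair from Re and Im of e^((-2+4i)t)v: X_1 = e^(-2t)(cos(4t)·(-1,0) + sin(4t)·(-2,-1)), X_2 = e^(-2t)(sin(4t)·(-1,0) - cos(4t)·(-2,-1)).
General solution: c_1X_1 + c_2X_2.

x_1(t) = -2c_1e^(-2t)sin(4t) - c_1e^(-2t)cos(4t) - c_2e^(-2t)sin(4t) + 2c_2e^(-2t)cos(4t), x_2(t) = -c_1e^(-2t)sin(4t) + c_2e^(-2t)cos(4t)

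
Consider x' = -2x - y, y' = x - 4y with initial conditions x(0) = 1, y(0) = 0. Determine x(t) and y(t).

x(t) = te^(-3t) + e^(-3t), y(t) = te^(-3t)

Coefficient matrix A = [[-2, -1], [1, -4]].
Characteristic polynomial det(A - λI) = λ^2 + 6λ + 9 = 0.
Single eigenvalue λ = -3 with algebraic multiplicity 2.
Eigenvector v = (1,1); generalized eigenvector w with (A-λI)w=v is (3,2).
General solution: e^(-3t)[K_1·v + K_2·(t·v + w)].
Applying x(0)=1, y(0)=0 gives K_1=-2, K_2=1.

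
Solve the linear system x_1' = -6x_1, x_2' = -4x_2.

x_1(t) = C_2e^(-6t), x_2(t) = -C_1e^(-4t)

Coefficient matrix A = [[-6, 0], [0, -4]].
Characteristic polynomial det(A - λI) = λ^2 + 10λ + 24 = 0.
Eigenvalues λ = -4, -6.
For λ=-4: (A-λI) row 1 is [-2, 0], so an eigenvector is (0, -1).
For λ=-6: (A-λI) row 2 is [0, 2], so an eigenvector is (1, 0).
General solution: C_1e^(-4t)(0,-1) + C_2e^(-6t)(1,0).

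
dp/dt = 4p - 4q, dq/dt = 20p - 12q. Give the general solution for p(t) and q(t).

Coefficient matrix A = [[4, -4], [20, -12]].
Characteristic polynomial det(A - λI) = λ^2 + 8λ + 32 = 0.
Eigenvalues λ = -4 ± 4i (complex conjugate pair).
For λ=-4+4i: an eigenvector is (1,2) - i(0,1) = (1, 2 - i).
A real fundamental pair from Re and Im of e^((-4+4i)t)v: X_1 = e^(-4t)(cos(4t)·(1,2) + sin(4t)·(0,1)), X_2 = e^(-4t)(sin(4t)·(1,2) - cos(4t)·(0,1)).
General solution: K_1X_1 + K_2X_2.

p(t) = K_1e^(-4t)cos(4t) + K_2e^(-4t)sin(4t), q(t) = K_1e^(-4t)sin(4t) + 2K_1e^(-4t)cos(4t) + 2K_2e^(-4t)sin(4t) - K_2e^(-4t)cos(4t)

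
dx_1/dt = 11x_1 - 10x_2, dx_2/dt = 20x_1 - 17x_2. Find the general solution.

x_1(t) = K_1e^(-3t)sin(2t) - 2K_1e^(-3t)cos(2t) - 2K_2e^(-3t)sin(2t) - K_2e^(-3t)cos(2t), x_2(t) = K_1e^(-3t)sin(2t) - 3K_1e^(-3t)cos(2t) - 3K_2e^(-3t)sin(2t) - K_2e^(-3t)cos(2t)

Coefficient matrix A = [[11, -10], [20, -17]].
Characteristic polynomial det(A - λI) = λ^2 + 6λ + 13 = 0.
Eigenvalues λ = -3 ± 2i (complex conjugate pair).
For λ=-3+2i: an eigenvector is (-2,-3) - i(1,1) = (-2 - i, -3 - i).
A real fundamental pair from Re and Im of e^((-3+2i)t)v: X_1 = e^(-3t)(cos(2t)·(-2,-3) + sin(2t)·(1,1)), X_2 = e^(-3t)(sin(2t)·(-2,-3) - cos(2t)·(1,1)).
General solution: K_1X_1 + K_2X_2.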